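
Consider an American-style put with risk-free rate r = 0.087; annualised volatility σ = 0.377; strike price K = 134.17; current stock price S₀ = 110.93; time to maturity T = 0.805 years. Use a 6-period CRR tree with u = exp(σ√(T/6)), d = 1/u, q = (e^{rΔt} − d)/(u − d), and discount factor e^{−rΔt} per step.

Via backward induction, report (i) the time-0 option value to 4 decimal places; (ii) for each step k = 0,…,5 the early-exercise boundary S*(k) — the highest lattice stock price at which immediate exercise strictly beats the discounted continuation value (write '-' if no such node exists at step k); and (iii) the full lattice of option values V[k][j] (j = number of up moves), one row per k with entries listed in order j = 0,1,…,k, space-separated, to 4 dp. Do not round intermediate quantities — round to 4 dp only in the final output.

Δt=0.13417, u=1.14808, d=0.87102, q=0.50791, disc=e^(-rΔt)=0.98840
k=6 terminal: V=max(K-S,0) → 85.7285 70.3199 50.0101 23.2400 0.0000 0.0000 0.0000
k=5: j=0 S=55.6147 intr=78.5553 cont=76.9983 V=78.5553[EX]; j=1 S=73.3049 intr=60.8651 cont=59.3081 V=60.8651[EX]; j=2 S=96.6222 intr=37.5478 cont=35.9908 V=37.5478[EX]; j=3 S=127.3564 intr=6.8136 cont=11.3035 V=11.3035[hold]; j=4 S=167.8668 intr=0.0000 cont=0.0000 V=0.0000[hold]; j=5 S=221.2629 intr=0.0000 cont=0.0000 V=0.0000[hold]  S*(5)=96.6222
k=4: j=0 S=63.8501 intr=70.3199 cont=68.7629 V=70.3199[EX]; j=1 S=84.1599 intr=50.0101 cont=48.4531 V=50.0101[EX]; j=2 S=110.9300 intr=23.2400 cont=23.9370 V=23.9370[hold]; j=3 S=146.2153 intr=0.0000 cont=5.4978 V=5.4978[hold]; j=4 S=192.7244 intr=0.0000 cont=0.0000 V=0.0000[hold]  S*(4)=84.1599
k=3: j=0 S=73.3049 intr=60.8651 cont=59.3081 V=60.8651[EX]; j=1 S=96.6222 intr=37.5478 cont=36.3407 V=37.5478[EX]; j=2 S=127.3564 intr=6.8136 cont=14.4025 V=14.4025[hold]; j=3 S=167.8668 intr=0.0000 cont=2.6740 V=2.6740[hold]  S*(3)=96.6222
k=2: j=0 S=84.1599 intr=50.0101 cont=48.4531 V=50.0101[EX]; j=1 S=110.9300 intr=23.2400 cont=25.4928 V=25.4928[hold]; j=2 S=146.2153 intr=0.0000 cont=8.3475 V=8.3475[hold]  S*(2)=84.1599
k=1: j=0 S=96.6222 intr=37.5478 cont=37.1217 V=37.5478[EX]; j=1 S=127.3564 intr=6.8136 cont=16.5897 V=16.5897[hold]  S*(1)=96.6222
k=0: j=0 S=110.9300 intr=23.2400 cont=26.5908 V=26.5908[hold]  S*(0)=-

price = 26.5908
boundary = - 96.6222 84.1599 96.6222 84.1599 96.6222
tree:
26.5908
37.5478 16.5897
50.0101 25.4928 8.3475
60.8651 37.5478 14.4025 2.6740
70.3199 50.0101 23.9370 5.4978 0.0000
78.5553 60.8651 37.5478 11.3035 0.0000 0.0000
85.7285 70.3199 50.0101 23.2400 0.0000 0.0000 0.0000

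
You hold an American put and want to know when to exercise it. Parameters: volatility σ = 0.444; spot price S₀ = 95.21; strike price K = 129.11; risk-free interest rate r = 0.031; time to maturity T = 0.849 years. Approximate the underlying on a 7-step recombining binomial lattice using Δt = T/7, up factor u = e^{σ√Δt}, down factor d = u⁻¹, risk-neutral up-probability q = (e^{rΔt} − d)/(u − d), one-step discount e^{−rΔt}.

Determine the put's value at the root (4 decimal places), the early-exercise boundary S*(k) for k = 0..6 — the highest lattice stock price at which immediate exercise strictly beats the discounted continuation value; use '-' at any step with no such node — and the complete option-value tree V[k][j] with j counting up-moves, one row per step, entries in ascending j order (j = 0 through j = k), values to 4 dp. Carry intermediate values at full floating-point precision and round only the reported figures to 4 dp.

Δt=0.12129  u=1.16722  d=0.85673  q=0.47355  discount=0.99625
step 7 (expiry): payoffs max(K−S,0) = 96.8545 85.1647 69.2385 47.5404 17.9786 0.0000 0.0000 0.0000
step 6: (k=6,j=0): S=37.6494, (K−S)⁺=91.4606, hold=90.9761 ⇒ V=91.4606 exercise | (k=6,j=1): S=51.2940, (K−S)⁺=77.8160, hold=77.3315 ⇒ V=77.8160 exercise | (k=6,j=2): S=69.8835, (K−S)⁺=59.2265, hold=58.7420 ⇒ V=59.2265 exercise | (k=6,j=3): S=95.2100, (K−S)⁺=33.9000, hold=33.4155 ⇒ V=33.9000 exercise | (k=6,j=4): S=129.7151, (K−S)⁺=0.0000, hold=9.4293 ⇒ V=9.4293 continue | (k=6,j=5): S=176.7253, (K−S)⁺=0.0000, hold=0.0000 ⇒ V=0.0000 continue | (k=6,j=6): S=240.7724, (K−S)⁺=0.0000, hold=0.0000 ⇒ V=0.0000 continue  boundary S*=95.2100
step 5: (k=5,j=0): S=43.9453, (K−S)⁺=85.1647, hold=84.6802 ⇒ V=85.1647 exercise | (k=5,j=1): S=59.8715, (K−S)⁺=69.2385, hold=68.7539 ⇒ V=69.2385 exercise | (k=5,j=2): S=81.5696, (K−S)⁺=47.5404, hold=47.0558 ⇒ V=47.5404 exercise | (k=5,j=3): S=111.1314, (K−S)⁺=17.9786, hold=22.2281 ⇒ V=22.2281 continue | (k=5,j=4): S=151.4066, (K−S)⁺=0.0000, hold=4.9454 ⇒ V=4.9454 continue | (k=5,j=5): S=206.2779, (K−S)⁺=0.0000, hold=0.0000 ⇒ V=0.0000 continue  boundary S*=81.5696
step 4: (k=4,j=0): S=51.2940, (K−S)⁺=77.8160, hold=77.3315 ⇒ V=77.8160 exercise | (k=4,j=1): S=69.8835, (K−S)⁺=59.2265, hold=58.7420 ⇒ V=59.2265 exercise | (k=4,j=2): S=95.2100, (K−S)⁺=33.9000, hold=35.4203 ⇒ V=35.4203 continue | (k=4,j=3): S=129.7151, (K−S)⁺=0.0000, hold=13.9911 ⇒ V=13.9911 continue | (k=4,j=4): S=176.7253, (K−S)⁺=0.0000, hold=2.5937 ⇒ V=2.5937 continue  boundary S*=69.8835
step 3: (k=3,j=0): S=59.8715, (K−S)⁺=69.2385, hold=68.7539 ⇒ V=69.2385 exercise | (k=3,j=1): S=81.5696, (K−S)⁺=47.5404, hold=47.7731 ⇒ V=47.7731 continue | (k=3,j=2): S=111.1314, (K−S)⁺=17.9786, hold=25.1776 ⇒ V=25.1776 continue | (k=3,j=3): S=151.4066, (K−S)⁺=0.0000, hold=8.5616 ⇒ V=8.5616 continue  boundary S*=59.8715
step 2: (k=2,j=0): S=69.8835, (K−S)⁺=59.2265, hold=58.8518 ⇒ V=59.2265 exercise | (k=2,j=1): S=95.2100, (K−S)⁺=33.9000, hold=36.9338 ⇒ V=36.9338 continue | (k=2,j=2): S=129.7151, (K−S)⁺=0.0000, hold=17.2441 ⇒ V=17.2441 continue  boundary S*=69.8835
step 1: (k=1,j=0): S=81.5696, (K−S)⁺=47.5404, hold=48.4871 ⇒ V=48.4871 continue | (k=1,j=1): S=111.1314, (K−S)⁺=17.9786, hold=27.5061 ⇒ V=27.5061 continue  boundary S*=-
step 0: (k=0,j=0): S=95.2100, (K−S)⁺=33.9000, hold=38.4068 ⇒ V=38.4068 continue  boundary S*=-

price = 38.4068
boundary = - - 69.8835 59.8715 69.8835 81.5696 95.2100
tree:
38.4068
48.4871 27.5061
59.2265 36.9338 17.2441
69.2385 47.7731 25.1776 8.5616
77.8160 59.2265 35.4203 13.9911 2.5937
85.1647 69.2385 47.5404 22.2281 4.9454 0.0000
91.4606 77.8160 59.2265 33.9000 9.4293 0.0000 0.0000
96.8545 85.1647 69.2385 47.5404 17.9786 0.0000 0.0000 0.0000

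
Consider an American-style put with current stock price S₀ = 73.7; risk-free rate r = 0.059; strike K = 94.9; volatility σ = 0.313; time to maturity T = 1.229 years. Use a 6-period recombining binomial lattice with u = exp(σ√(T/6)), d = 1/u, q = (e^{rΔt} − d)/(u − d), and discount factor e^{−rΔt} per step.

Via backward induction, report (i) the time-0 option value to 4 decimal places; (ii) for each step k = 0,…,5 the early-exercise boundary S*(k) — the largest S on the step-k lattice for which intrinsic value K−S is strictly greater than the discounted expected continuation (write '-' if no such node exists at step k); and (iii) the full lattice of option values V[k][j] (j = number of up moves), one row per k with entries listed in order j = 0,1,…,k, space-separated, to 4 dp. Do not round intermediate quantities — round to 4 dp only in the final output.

params: Δt=0.20483 u=1.15218 d=0.86792 q=0.50742 e^(-rΔt)=0.98799
t_6 payoffs: 63.3981 53.0804 39.3833 21.2000 0.0000 0.0000 0.0000
t_5: node(5,0) S=36.2960 payoff=58.6040 vs cont=57.4640 → 58.6040 [stop]  node(5,1) S=48.1839 payoff=46.7161 vs cont=45.5761 → 46.7161 [stop]  node(5,2) S=63.9655 payoff=30.9345 vs cont=29.7945 → 30.9345 [stop]  node(5,3) S=84.9160 payoff=9.9840 vs cont=10.3173 → 10.3173 [wait]  node(5,4) S=112.7283 payoff=0.0000 vs cont=0.0000 → 0.0000 [wait]  node(5,5) S=149.6499 payoff=0.0000 vs cont=0.0000 → 0.0000 [wait]  ⇒ S*(5)=63.9655
t_4: node(4,0) S=41.8196 payoff=53.0804 vs cont=51.9404 → 53.0804 [stop]  node(4,1) S=55.5167 payoff=39.3833 vs cont=38.2433 → 39.3833 [stop]  node(4,2) S=73.7000 payoff=21.2000 vs cont=20.2271 → 21.2000 [stop]  node(4,3) S=97.8388 payoff=0.0000 vs cont=5.0211 → 5.0211 [wait]  node(4,4) S=129.8837 payoff=0.0000 vs cont=0.0000 → 0.0000 [wait]  ⇒ S*(4)=73.7000
t_3: node(3,0) S=48.1839 payoff=46.7161 vs cont=45.5761 → 46.7161 [stop]  node(3,1) S=63.9655 payoff=30.9345 vs cont=29.7945 → 30.9345 [stop]  node(3,2) S=84.9160 payoff=9.9840 vs cont=12.8345 → 12.8345 [wait]  node(3,3) S=112.7283 payoff=0.0000 vs cont=2.4436 → 2.4436 [wait]  ⇒ S*(3)=63.9655
t_2: node(2,0) S=55.5167 payoff=39.3833 vs cont=38.2433 → 39.3833 [stop]  node(2,1) S=73.7000 payoff=21.2000 vs cont=21.4890 → 21.4890 [wait]  node(2,2) S=97.8388 payoff=0.0000 vs cont=7.4712 → 7.4712 [wait]  ⇒ S*(2)=55.5167
t_1: node(1,0) S=63.9655 payoff=30.9345 vs cont=29.9394 → 30.9345 [stop]  node(1,1) S=84.9160 payoff=9.9840 vs cont=14.2035 → 14.2035 [wait]  ⇒ S*(1)=63.9655
t_0: node(0,0) S=73.7000 payoff=21.2000 vs cont=22.1753 → 22.1753 [wait]  ⇒ S*(0)=-

price = 22.1753
boundary = - 63.9655 55.5167 63.9655 73.7000 63.9655
tree:
22.1753
30.9345 14.2035
39.3833 21.4890 7.4712
46.7161 30.9345 12.8345 2.4436
53.0804 39.3833 21.2000 5.0211 0.0000
58.6040 46.7161 30.9345 10.3173 0.0000 0.0000
63.3981 53.0804 39.3833 21.2000 0.0000 0.0000 0.0000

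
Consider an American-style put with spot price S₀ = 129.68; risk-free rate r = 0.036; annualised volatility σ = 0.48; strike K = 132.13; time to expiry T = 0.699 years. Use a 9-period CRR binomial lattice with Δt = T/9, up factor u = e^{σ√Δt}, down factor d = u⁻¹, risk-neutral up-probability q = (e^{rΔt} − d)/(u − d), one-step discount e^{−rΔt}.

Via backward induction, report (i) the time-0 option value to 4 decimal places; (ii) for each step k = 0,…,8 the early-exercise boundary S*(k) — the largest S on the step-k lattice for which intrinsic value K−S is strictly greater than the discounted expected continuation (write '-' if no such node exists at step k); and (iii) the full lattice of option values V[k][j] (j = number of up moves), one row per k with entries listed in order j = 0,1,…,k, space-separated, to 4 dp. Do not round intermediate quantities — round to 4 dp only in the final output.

Δt=0.07767, u=1.14313, d=0.87479, q=0.47704, disc=e^(-rΔt)=0.99721
k=9 terminal: V=max(K-S,0) → 93.2243 81.2902 65.6953 45.3167 18.6871 0.0000 0.0000 0.0000 0.0000 0.0000
k=8: j=0 S=44.4742 intr=87.6558 cont=87.2868 V=87.6558[EX]; j=1 S=58.1165 intr=74.0135 cont=73.6445 V=74.0135[EX]; j=2 S=75.9435 intr=56.1865 cont=55.8175 V=56.1865[EX]; j=3 S=99.2389 intr=32.8911 cont=32.5222 V=32.8911[EX]; j=4 S=129.6800 intr=2.4500 cont=9.7453 V=9.7453[hold]; j=5 S=169.4588 intr=0.0000 cont=0.0000 V=0.0000[hold]; j=6 S=221.4396 intr=0.0000 cont=0.0000 V=0.0000[hold]; j=7 S=289.3652 intr=0.0000 cont=0.0000 V=0.0000[hold]; j=8 S=378.1268 intr=0.0000 cont=0.0000 V=0.0000[hold]  S*(8)=99.2389
k=7: j=0 S=50.8398 intr=81.2902 cont=80.9212 V=81.2902[EX]; j=1 S=66.4347 intr=65.6953 cont=65.3263 V=65.6953[EX]; j=2 S=86.8133 intr=45.3167 cont=44.9478 V=45.3167[EX]; j=3 S=113.4429 intr=18.6871 cont=21.7886 V=21.7886[hold]; j=4 S=148.2411 intr=0.0000 cont=5.0821 V=5.0821[hold]; j=5 S=193.7134 intr=0.0000 cont=0.0000 V=0.0000[hold]; j=6 S=253.1342 intr=0.0000 cont=0.0000 V=0.0000[hold]; j=7 S=330.7820 intr=0.0000 cont=0.0000 V=0.0000[hold]  S*(7)=86.8133
k=6: j=0 S=58.1165 intr=74.0135 cont=73.6445 V=74.0135[EX]; j=1 S=75.9435 intr=56.1865 cont=55.8175 V=56.1865[EX]; j=2 S=99.2389 intr=32.8911 cont=33.9976 V=33.9976[hold]; j=3 S=129.6800 intr=2.4500 cont=13.7803 V=13.7803[hold]; j=4 S=169.4588 intr=0.0000 cont=2.6503 V=2.6503[hold]; j=5 S=221.4396 intr=0.0000 cont=0.0000 V=0.0000[hold]; j=6 S=289.3652 intr=0.0000 cont=0.0000 V=0.0000[hold]  S*(6)=75.9435
k=5: j=0 S=66.4347 intr=65.6953 cont=65.3263 V=65.6953[EX]; j=1 S=86.8133 intr=45.3167 cont=45.4741 V=45.4741[hold]; j=2 S=113.4429 intr=18.6871 cont=24.2851 V=24.2851[hold]; j=3 S=148.2411 intr=0.0000 cont=8.4472 V=8.4472[hold]; j=4 S=193.7134 intr=0.0000 cont=1.3821 V=1.3821[hold]; j=5 S=253.1342 intr=0.0000 cont=0.0000 V=0.0000[hold]  S*(5)=66.4347
k=4: j=0 S=75.9435 intr=56.1865 cont=55.8924 V=56.1865[EX]; j=1 S=99.2389 intr=32.8911 cont=35.2674 V=35.2674[hold]; j=2 S=129.6800 intr=2.4500 cont=16.6831 V=16.6831[hold]; j=3 S=169.4588 intr=0.0000 cont=5.0627 V=5.0627[hold]; j=4 S=221.4396 intr=0.0000 cont=0.7208 V=0.7208[hold]  S*(4)=75.9435
k=3: j=0 S=86.8133 intr=45.3167 cont=46.0782 V=46.0782[hold]; j=1 S=113.4429 intr=18.6871 cont=26.3282 V=26.3282[hold]; j=2 S=148.2411 intr=0.0000 cont=11.1086 V=11.1086[hold]; j=3 S=193.7134 intr=0.0000 cont=2.9831 V=2.9831[hold]  S*(3)=-
k=2: j=0 S=99.2389 intr=32.8911 cont=36.5542 V=36.5542[hold]; j=1 S=129.6800 intr=2.4500 cont=19.0145 V=19.0145[hold]; j=2 S=169.4588 intr=0.0000 cont=7.2122 V=7.2122[hold]  S*(2)=-
k=1: j=0 S=113.4429 intr=18.6871 cont=28.1084 V=28.1084[hold]; j=1 S=148.2411 intr=0.0000 cont=13.3470 V=13.3470[hold]  S*(1)=-
k=0: j=0 S=129.6800 intr=2.4500 cont=21.0077 V=21.0077[hold]  S*(0)=-

price = 21.0077
boundary = - - - - 75.9435 66.4347 75.9435 86.8133 99.2389
tree:
21.0077
28.1084 13.3470
36.5542 19.0145 7.2122
46.0782 26.3282 11.1086 2.9831
56.1865 35.2674 16.6831 5.0627 0.7208
65.6953 45.4741 24.2851 8.4472 1.3821 0.0000
74.0135 56.1865 33.9976 13.7803 2.6503 0.0000 0.0000
81.2902 65.6953 45.3167 21.7886 5.0821 0.0000 0.0000 0.0000
87.6558 74.0135 56.1865 32.8911 9.7453 0.0000 0.0000 0.0000 0.0000
93.2243 81.2902 65.6953 45.3167 18.6871 0.0000 0.0000 0.0000 0.0000 0.0000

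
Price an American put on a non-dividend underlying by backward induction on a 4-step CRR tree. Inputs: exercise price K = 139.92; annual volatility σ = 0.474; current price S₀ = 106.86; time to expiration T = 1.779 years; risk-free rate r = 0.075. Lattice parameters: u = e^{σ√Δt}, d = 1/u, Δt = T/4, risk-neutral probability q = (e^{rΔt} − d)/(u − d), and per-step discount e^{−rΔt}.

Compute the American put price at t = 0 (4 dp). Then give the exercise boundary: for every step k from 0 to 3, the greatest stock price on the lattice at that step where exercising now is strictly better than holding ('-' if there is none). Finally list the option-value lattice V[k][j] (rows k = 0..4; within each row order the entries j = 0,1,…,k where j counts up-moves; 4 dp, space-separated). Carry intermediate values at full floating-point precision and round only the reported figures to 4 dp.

price = 42.4811
boundary = - 77.8988 56.7867 77.8988
tree:
42.4811
62.0212 23.8688
83.1333 39.2407 8.5439
98.5236 62.0212 16.8066 0.0000
109.7428 83.1333 33.0600 0.0000 0.0000

Δt=0.44475  u=1.37178  d=0.72898  q=0.47439  discount=0.96719
step 4 (expiry): payoffs max(K−S,0) = 109.7428 83.1333 33.0600 0.0000 0.0000
step 3: (k=3,j=0): S=41.3964, (K−S)⁺=98.5236, hold=93.9334 ⇒ V=98.5236 exercise | (k=3,j=1): S=77.8988, (K−S)⁺=62.0212, hold=57.4309 ⇒ V=62.0212 exercise | (k=3,j=2): S=146.5883, (K−S)⁺=0.0000, hold=16.8066 ⇒ V=16.8066 continue | (k=3,j=3): S=275.8467, (K−S)⁺=0.0000, hold=0.0000 ⇒ V=0.0000 continue  boundary S*=77.8988
step 2: (k=2,j=0): S=56.7867, (K−S)⁺=83.1333, hold=78.5431 ⇒ V=83.1333 exercise | (k=2,j=1): S=106.8600, (K−S)⁺=33.0600, hold=39.2407 ⇒ V=39.2407 continue | (k=2,j=2): S=201.0868, (K−S)⁺=0.0000, hold=8.5439 ⇒ V=8.5439 continue  boundary S*=56.7867
step 1: (k=1,j=0): S=77.8988, (K−S)⁺=62.0212, hold=60.2668 ⇒ V=62.0212 exercise | (k=1,j=1): S=146.5883, (K−S)⁺=0.0000, hold=23.8688 ⇒ V=23.8688 continue  boundary S*=77.8988
step 0: (k=0,j=0): S=106.8600, (K−S)⁺=33.0600, hold=42.4811 ⇒ V=42.4811 continue  boundary S*=-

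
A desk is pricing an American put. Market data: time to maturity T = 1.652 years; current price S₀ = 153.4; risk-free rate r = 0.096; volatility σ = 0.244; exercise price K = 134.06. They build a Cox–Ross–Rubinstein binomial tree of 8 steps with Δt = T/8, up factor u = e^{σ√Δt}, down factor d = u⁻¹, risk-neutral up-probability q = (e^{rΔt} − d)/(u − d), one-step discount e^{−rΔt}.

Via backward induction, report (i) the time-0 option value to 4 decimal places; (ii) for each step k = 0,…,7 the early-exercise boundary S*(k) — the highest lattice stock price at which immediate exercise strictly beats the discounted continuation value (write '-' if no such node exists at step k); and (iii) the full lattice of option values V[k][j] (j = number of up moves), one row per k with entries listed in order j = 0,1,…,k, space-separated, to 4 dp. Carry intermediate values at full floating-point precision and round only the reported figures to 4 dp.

params: Δt=0.20650 u=1.11726 d=0.89505 q=0.56241 e^(-rΔt)=0.98037
t_8 payoffs: 70.8782 55.1921 35.6116 11.1699 0.0000 0.0000 0.0000 0.0000 0.0000
t_7: node(7,0) S=70.5905 payoff=63.4695 vs cont=60.8381 → 63.4695 [stop]  node(7,1) S=88.1159 payoff=45.9441 vs cont=43.3126 → 45.9441 [stop]  node(7,2) S=109.9924 payoff=24.0676 vs cont=21.4361 → 24.0676 [stop]  node(7,3) S=137.3002 payoff=0.0000 vs cont=4.7919 → 4.7919 [wait]  node(7,4) S=171.3877 payoff=0.0000 vs cont=0.0000 → 0.0000 [wait]  node(7,5) S=213.9380 payoff=0.0000 vs cont=0.0000 → 0.0000 [wait]  node(7,6) S=267.0523 payoff=0.0000 vs cont=0.0000 → 0.0000 [wait]  node(7,7) S=333.3533 payoff=0.0000 vs cont=0.0000 → 0.0000 [wait]  ⇒ S*(7)=109.9924
t_6: node(6,0) S=78.8679 payoff=55.1921 vs cont=52.5607 → 55.1921 [stop]  node(6,1) S=98.4484 payoff=35.6116 vs cont=32.9802 → 35.6116 [stop]  node(6,2) S=122.8901 payoff=11.1699 vs cont=12.9671 → 12.9671 [wait]  node(6,3) S=153.4000 payoff=0.0000 vs cont=2.0557 → 2.0557 [wait]  node(6,4) S=191.4846 payoff=0.0000 vs cont=0.0000 → 0.0000 [wait]  node(6,5) S=239.0244 payoff=0.0000 vs cont=0.0000 → 0.0000 [wait]  node(6,6) S=298.3668 payoff=0.0000 vs cont=0.0000 → 0.0000 [wait]  ⇒ S*(6)=98.4484
t_5: node(5,0) S=88.1159 payoff=45.9441 vs cont=43.3126 → 45.9441 [stop]  node(5,1) S=109.9924 payoff=24.0676 vs cont=22.4271 → 24.0676 [stop]  node(5,2) S=137.3002 payoff=0.0000 vs cont=6.6964 → 6.6964 [wait]  node(5,3) S=171.3877 payoff=0.0000 vs cont=0.8819 → 0.8819 [wait]  node(5,4) S=213.9380 payoff=0.0000 vs cont=0.0000 → 0.0000 [wait]  node(5,5) S=267.0523 payoff=0.0000 vs cont=0.0000 → 0.0000 [wait]  ⇒ S*(5)=109.9924
t_4: node(4,0) S=98.4484 payoff=35.6116 vs cont=32.9802 → 35.6116 [stop]  node(4,1) S=122.8901 payoff=11.1699 vs cont=14.0172 → 14.0172 [wait]  node(4,2) S=153.4000 payoff=0.0000 vs cont=3.3590 → 3.3590 [wait]  node(4,3) S=191.4846 payoff=0.0000 vs cont=0.3783 → 0.3783 [wait]  node(4,4) S=239.0244 payoff=0.0000 vs cont=0.0000 → 0.0000 [wait]  ⇒ S*(4)=98.4484
t_3: node(3,0) S=109.9924 payoff=24.0676 vs cont=23.0061 → 24.0676 [stop]  node(3,1) S=137.3002 payoff=0.0000 vs cont=7.8654 → 7.8654 [wait]  node(3,2) S=171.3877 payoff=0.0000 vs cont=1.6496 → 1.6496 [wait]  node(3,3) S=213.9380 payoff=0.0000 vs cont=0.1623 → 0.1623 [wait]  ⇒ S*(3)=109.9924
t_2: node(2,0) S=122.8901 payoff=11.1699 vs cont=14.6618 → 14.6618 [wait]  node(2,1) S=153.4000 payoff=0.0000 vs cont=4.2838 → 4.2838 [wait]  node(2,2) S=191.4846 payoff=0.0000 vs cont=0.7972 → 0.7972 [wait]  ⇒ S*(2)=-
t_1: node(1,0) S=137.3002 payoff=0.0000 vs cont=8.6519 → 8.6519 [wait]  node(1,1) S=171.3877 payoff=0.0000 vs cont=2.2773 → 2.2773 [wait]  ⇒ S*(1)=-
t_0: node(0,0) S=153.4000 payoff=0.0000 vs cont=4.9673 → 4.9673 [wait]  ⇒ S*(0)=-

price = 4.9673
boundary = - - - 109.9924 98.4484 109.9924 98.4484 109.9924
tree:
4.9673
8.6519 2.2773
14.6618 4.2838 0.7972
24.0676 7.8654 1.6496 0.1623
35.6116 14.0172 3.3590 0.3783 0.0000
45.9441 24.0676 6.6964 0.8819 0.0000 0.0000
55.1921 35.6116 12.9671 2.0557 0.0000 0.0000 0.0000
63.4695 45.9441 24.0676 4.7919 0.0000 0.0000 0.0000 0.0000
70.8782 55.1921 35.6116 11.1699 0.0000 0.0000 0.0000 0.0000 0.0000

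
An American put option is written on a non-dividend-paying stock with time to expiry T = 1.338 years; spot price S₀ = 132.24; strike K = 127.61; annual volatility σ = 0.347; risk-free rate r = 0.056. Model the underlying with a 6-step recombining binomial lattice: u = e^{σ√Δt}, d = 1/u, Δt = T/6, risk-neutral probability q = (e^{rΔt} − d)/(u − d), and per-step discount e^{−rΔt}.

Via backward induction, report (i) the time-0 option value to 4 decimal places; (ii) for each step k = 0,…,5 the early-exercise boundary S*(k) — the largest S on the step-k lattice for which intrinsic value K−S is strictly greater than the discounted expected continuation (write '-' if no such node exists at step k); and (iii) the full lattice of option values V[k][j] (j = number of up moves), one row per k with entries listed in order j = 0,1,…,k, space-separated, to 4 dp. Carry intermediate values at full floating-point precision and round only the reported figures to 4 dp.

price = 14.3870
boundary = - - - 80.8850 95.2868 80.8850
tree:
14.3870
22.2041 6.8484
33.0001 11.8519 1.9636
46.7250 19.9600 3.9553 0.0000
58.9501 32.3232 7.9669 0.0000 0.0000
69.3275 46.7250 16.0473 0.0000 0.0000 0.0000
78.1365 58.9501 32.3232 0.0000 0.0000 0.0000 0.0000

params: Δt=0.22300 u=1.17805 d=0.84886 q=0.49730 e^(-rΔt)=0.98759
t_6 payoffs: 78.1365 58.9501 32.3232 0.0000 0.0000 0.0000 0.0000
t_5: node(5,0) S=58.2825 payoff=69.3275 vs cont=67.7438 → 69.3275 [stop]  node(5,1) S=80.8850 payoff=46.7250 vs cont=45.1413 → 46.7250 [stop]  node(5,2) S=112.2530 payoff=15.3570 vs cont=16.0473 → 16.0473 [wait]  node(5,3) S=155.7858 payoff=0.0000 vs cont=0.0000 → 0.0000 [wait]  node(5,4) S=216.2010 payoff=0.0000 vs cont=0.0000 → 0.0000 [wait]  node(5,5) S=300.0459 payoff=0.0000 vs cont=0.0000 → 0.0000 [wait]  ⇒ S*(5)=80.8850
t_4: node(4,0) S=68.6599 payoff=58.9501 vs cont=57.3664 → 58.9501 [stop]  node(4,1) S=95.2868 payoff=32.3232 vs cont=31.0785 → 32.3232 [stop]  node(4,2) S=132.2400 payoff=0.0000 vs cont=7.9669 → 7.9669 [wait]  node(4,3) S=183.5240 payoff=0.0000 vs cont=0.0000 → 0.0000 [wait]  node(4,4) S=254.6963 payoff=0.0000 vs cont=0.0000 → 0.0000 [wait]  ⇒ S*(4)=95.2868
t_3: node(3,0) S=80.8850 payoff=46.7250 vs cont=45.1413 → 46.7250 [stop]  node(3,1) S=112.2530 payoff=15.3570 vs cont=19.9600 → 19.9600 [wait]  node(3,2) S=155.7858 payoff=0.0000 vs cont=3.9553 → 3.9553 [wait]  node(3,3) S=216.2010 payoff=0.0000 vs cont=0.0000 → 0.0000 [wait]  ⇒ S*(3)=80.8850
t_2: node(2,0) S=95.2868 payoff=32.3232 vs cont=33.0001 → 33.0001 [wait]  node(2,1) S=132.2400 payoff=0.0000 vs cont=11.8519 → 11.8519 [wait]  node(2,2) S=183.5240 payoff=0.0000 vs cont=1.9636 → 1.9636 [wait]  ⇒ S*(2)=-
t_1: node(1,0) S=112.2530 payoff=15.3570 vs cont=22.2041 → 22.2041 [wait]  node(1,1) S=155.7858 payoff=0.0000 vs cont=6.8484 → 6.8484 [wait]  ⇒ S*(1)=-
t_0: node(0,0) S=132.2400 payoff=0.0000 vs cont=14.3870 → 14.3870 [wait]  ⇒ S*(0)=-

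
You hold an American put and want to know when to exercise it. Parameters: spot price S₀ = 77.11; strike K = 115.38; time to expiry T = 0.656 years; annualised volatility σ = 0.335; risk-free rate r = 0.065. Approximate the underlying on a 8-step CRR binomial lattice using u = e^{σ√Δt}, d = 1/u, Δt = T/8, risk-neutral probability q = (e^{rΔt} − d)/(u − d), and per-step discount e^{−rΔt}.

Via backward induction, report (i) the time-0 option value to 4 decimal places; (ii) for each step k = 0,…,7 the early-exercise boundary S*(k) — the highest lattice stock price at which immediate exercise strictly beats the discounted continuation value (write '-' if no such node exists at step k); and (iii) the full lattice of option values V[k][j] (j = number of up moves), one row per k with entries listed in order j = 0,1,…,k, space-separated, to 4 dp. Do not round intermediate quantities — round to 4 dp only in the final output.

Δt=0.08200  u=1.10068  d=0.90853  q=0.50385  discount=0.99468
step 8 (expiry): payoffs max(K−S,0) = 79.5854 72.0148 62.8431 51.7316 38.2700 21.9613 2.2033 0.0000 0.0000
step 7: (k=7,j=0): S=39.3985, (K−S)⁺=75.9815, hold=75.3682 ⇒ V=75.9815 exercise | (k=7,j=1): S=47.7312, (K−S)⁺=67.6488, hold=67.0354 ⇒ V=67.6488 exercise | (k=7,j=2): S=57.8264, (K−S)⁺=57.5536, hold=56.9403 ⇒ V=57.5536 exercise | (k=7,j=3): S=70.0566, (K−S)⁺=45.3234, hold=44.7101 ⇒ V=45.3234 exercise | (k=7,j=4): S=84.8735, (K−S)⁺=30.5065, hold=29.8931 ⇒ V=30.5065 exercise | (k=7,j=5): S=102.8242, (K−S)⁺=12.5558, hold=11.9424 ⇒ V=12.5558 exercise | (k=7,j=6): S=124.5715, (K−S)⁺=0.0000, hold=1.0873 ⇒ V=1.0873 continue | (k=7,j=7): S=150.9183, (K−S)⁺=0.0000, hold=0.0000 ⇒ V=0.0000 continue  boundary S*=102.8242
step 6: (k=6,j=0): S=43.3652, (K−S)⁺=72.0148, hold=71.4015 ⇒ V=72.0148 exercise | (k=6,j=1): S=52.5369, (K−S)⁺=62.8431, hold=62.2298 ⇒ V=62.8431 exercise | (k=6,j=2): S=63.6484, (K−S)⁺=51.7316, hold=51.1183 ⇒ V=51.7316 exercise | (k=6,j=3): S=77.1100, (K−S)⁺=38.2700, hold=37.6567 ⇒ V=38.2700 exercise | (k=6,j=4): S=93.4187, (K−S)⁺=21.9613, hold=21.3479 ⇒ V=21.9613 exercise | (k=6,j=5): S=113.1767, (K−S)⁺=2.2033, hold=6.7414 ⇒ V=6.7414 continue | (k=6,j=6): S=137.1135, (K−S)⁺=0.0000, hold=0.5366 ⇒ V=0.5366 continue  boundary S*=93.4187
step 5: (k=5,j=0): S=47.7312, (K−S)⁺=67.6488, hold=67.0354 ⇒ V=67.6488 exercise | (k=5,j=1): S=57.8264, (K−S)⁺=57.5536, hold=56.9403 ⇒ V=57.5536 exercise | (k=5,j=2): S=70.0566, (K−S)⁺=45.3234, hold=44.7101 ⇒ V=45.3234 exercise | (k=5,j=3): S=84.8735, (K−S)⁺=30.5065, hold=29.8931 ⇒ V=30.5065 exercise | (k=5,j=4): S=102.8242, (K−S)⁺=12.5558, hold=14.2168 ⇒ V=14.2168 continue | (k=5,j=5): S=124.5715, (K−S)⁺=0.0000, hold=3.5959 ⇒ V=3.5959 continue  boundary S*=84.8735
step 4: (k=4,j=0): S=52.5369, (K−S)⁺=62.8431, hold=62.2298 ⇒ V=62.8431 exercise | (k=4,j=1): S=63.6484, (K−S)⁺=51.7316, hold=51.1183 ⇒ V=51.7316 exercise | (k=4,j=2): S=77.1100, (K−S)⁺=38.2700, hold=37.6567 ⇒ V=38.2700 exercise | (k=4,j=3): S=93.4187, (K−S)⁺=21.9613, hold=22.1804 ⇒ V=22.1804 continue | (k=4,j=4): S=113.1767, (K−S)⁺=2.2033, hold=8.8183 ⇒ V=8.8183 continue  boundary S*=77.1100
step 3: (k=3,j=0): S=57.8264, (K−S)⁺=57.5536, hold=56.9403 ⇒ V=57.5536 exercise | (k=3,j=1): S=70.0566, (K−S)⁺=45.3234, hold=44.7101 ⇒ V=45.3234 exercise | (k=3,j=2): S=84.8735, (K−S)⁺=30.5065, hold=30.0029 ⇒ V=30.5065 exercise | (k=3,j=3): S=102.8242, (K−S)⁺=12.5558, hold=15.3658 ⇒ V=15.3658 continue  boundary S*=84.8735
step 2: (k=2,j=0): S=63.6484, (K−S)⁺=51.7316, hold=51.1183 ⇒ V=51.7316 exercise | (k=2,j=1): S=77.1100, (K−S)⁺=38.2700, hold=37.6567 ⇒ V=38.2700 exercise | (k=2,j=2): S=93.4187, (K−S)⁺=21.9613, hold=22.7563 ⇒ V=22.7563 continue  boundary S*=77.1100
step 1: (k=1,j=0): S=70.0566, (K−S)⁺=45.3234, hold=44.7101 ⇒ V=45.3234 exercise | (k=1,j=1): S=84.8735, (K−S)⁺=30.5065, hold=30.2915 ⇒ V=30.5065 exercise  boundary S*=84.8735
step 0: (k=0,j=0): S=77.1100, (K−S)⁺=38.2700, hold=37.6567 ⇒ V=38.2700 exercise  boundary S*=77.1100

price = 38.2700
boundary = 77.1100 84.8735 77.1100 84.8735 77.1100 84.8735 93.4187 102.8242
tree:
38.2700
45.3234 30.5065
51.7316 38.2700 22.7563
57.5536 45.3234 30.5065 15.3658
62.8431 51.7316 38.2700 22.1804 8.8183
67.6488 57.5536 45.3234 30.5065 14.2168 3.5959
72.0148 62.8431 51.7316 38.2700 21.9613 6.7414 0.5366
75.9815 67.6488 57.5536 45.3234 30.5065 12.5558 1.0873 0.0000
79.5854 72.0148 62.8431 51.7316 38.2700 21.9613 2.2033 0.0000 0.0000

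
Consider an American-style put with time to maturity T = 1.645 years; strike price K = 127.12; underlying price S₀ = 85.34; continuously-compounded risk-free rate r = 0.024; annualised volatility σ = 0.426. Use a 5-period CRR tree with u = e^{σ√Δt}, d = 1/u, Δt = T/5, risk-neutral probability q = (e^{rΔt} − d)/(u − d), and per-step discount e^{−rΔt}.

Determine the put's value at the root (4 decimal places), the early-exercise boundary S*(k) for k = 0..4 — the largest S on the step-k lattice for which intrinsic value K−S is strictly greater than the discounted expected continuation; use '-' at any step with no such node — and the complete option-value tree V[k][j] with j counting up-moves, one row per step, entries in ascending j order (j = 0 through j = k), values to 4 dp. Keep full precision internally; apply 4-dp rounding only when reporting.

price = 47.1683
boundary = - - 52.3498 66.8396 85.3400
tree:
47.1683
60.6354 31.8767
74.7702 44.7793 16.9943
86.1188 60.2804 27.0124 5.3038
95.0072 74.7702 41.7800 9.8138 0.0000
101.9688 86.1188 60.2804 18.1589 0.0000 0.0000

Δt=0.32900, u=1.27679, d=0.78322, q=0.45528, disc=e^(-rΔt)=0.99214
k=5 terminal: V=max(K-S,0) → 101.9688 86.1188 60.2804 18.1589 0.0000 0.0000
k=4: j=0 S=32.1128 intr=95.0072 cont=94.0074 V=95.0072[EX]; j=1 S=52.3498 intr=74.7702 cont=73.7704 V=74.7702[EX]; j=2 S=85.3400 intr=41.7800 cont=40.7802 V=41.7800[EX]; j=3 S=139.1201 intr=0.0000 cont=9.8138 V=9.8138[hold]; j=4 S=226.7918 intr=0.0000 cont=0.0000 V=0.0000[hold]  S*(4)=85.3400
k=3: j=0 S=41.0012 intr=86.1188 cont=85.1190 V=86.1188[EX]; j=1 S=66.8396 intr=60.2804 cont=59.2806 V=60.2804[EX]; j=2 S=108.9611 intr=18.1589 cont=27.0124 V=27.0124[hold]; j=3 S=177.6269 intr=0.0000 cont=5.3038 V=5.3038[hold]  S*(3)=66.8396
k=2: j=0 S=52.3498 intr=74.7702 cont=73.7704 V=74.7702[EX]; j=1 S=85.3400 intr=41.7800 cont=44.7793 V=44.7793[hold]; j=2 S=139.1201 intr=0.0000 cont=16.9943 V=16.9943[hold]  S*(2)=52.3498
k=1: j=0 S=66.8396 intr=60.2804 cont=60.6354 V=60.6354[hold]; j=1 S=108.9611 intr=18.1589 cont=31.8767 V=31.8767[hold]  S*(1)=-
k=0: j=0 S=85.3400 intr=41.7800 cont=47.1683 V=47.1683[hold]  S*(0)=-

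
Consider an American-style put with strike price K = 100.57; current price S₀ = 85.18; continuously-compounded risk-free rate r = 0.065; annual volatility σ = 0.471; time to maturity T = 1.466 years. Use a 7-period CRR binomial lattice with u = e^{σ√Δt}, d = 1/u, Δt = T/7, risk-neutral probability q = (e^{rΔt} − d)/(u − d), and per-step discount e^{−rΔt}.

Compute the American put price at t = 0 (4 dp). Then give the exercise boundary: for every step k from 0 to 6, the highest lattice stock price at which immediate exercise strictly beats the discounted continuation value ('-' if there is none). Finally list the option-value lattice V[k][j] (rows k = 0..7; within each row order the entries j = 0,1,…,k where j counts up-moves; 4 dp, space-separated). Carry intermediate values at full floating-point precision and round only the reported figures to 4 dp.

Δt=0.20943  u=1.24054  d=0.80610  q=0.47787  discount=0.98648
step 7 (expiry): payoffs max(K−S,0) = 81.7306 71.5774 55.9523 31.9063 0.0000 0.0000 0.0000 0.0000
step 6: (k=6,j=0): S=23.3710, (K−S)⁺=77.1990, hold=75.8393 ⇒ V=77.1990 exercise | (k=6,j=1): S=35.9664, (K−S)⁺=64.6036, hold=63.2438 ⇒ V=64.6036 exercise | (k=6,j=2): S=55.3499, (K−S)⁺=45.2201, hold=43.8603 ⇒ V=45.2201 exercise | (k=6,j=3): S=85.1800, (K−S)⁺=15.3900, hold=16.4340 ⇒ V=16.4340 continue | (k=6,j=4): S=131.0865, (K−S)⁺=0.0000, hold=0.0000 ⇒ V=0.0000 continue | (k=6,j=5): S=201.7337, (K−S)⁺=0.0000, hold=0.0000 ⇒ V=0.0000 continue | (k=6,j=6): S=310.4551, (K−S)⁺=0.0000, hold=0.0000 ⇒ V=0.0000 continue  boundary S*=55.3499
step 5: (k=5,j=0): S=28.9926, (K−S)⁺=71.5774, hold=70.2177 ⇒ V=71.5774 exercise | (k=5,j=1): S=44.6177, (K−S)⁺=55.9523, hold=54.5925 ⇒ V=55.9523 exercise | (k=5,j=2): S=68.6637, (K−S)⁺=31.9063, hold=31.0386 ⇒ V=31.9063 exercise | (k=5,j=3): S=105.6691, (K−S)⁺=0.0000, hold=8.4647 ⇒ V=8.4647 continue | (k=5,j=4): S=162.6179, (K−S)⁺=0.0000, hold=0.0000 ⇒ V=0.0000 continue | (k=5,j=5): S=250.2584, (K−S)⁺=0.0000, hold=0.0000 ⇒ V=0.0000 continue  boundary S*=68.6637
step 4: (k=4,j=0): S=35.9664, (K−S)⁺=64.6036, hold=63.2438 ⇒ V=64.6036 exercise | (k=4,j=1): S=55.3499, (K−S)⁺=45.2201, hold=43.8603 ⇒ V=45.2201 exercise | (k=4,j=2): S=85.1800, (K−S)⁺=15.3900, hold=20.4243 ⇒ V=20.4243 continue | (k=4,j=3): S=131.0865, (K−S)⁺=0.0000, hold=4.3599 ⇒ V=4.3599 continue | (k=4,j=4): S=201.7337, (K−S)⁺=0.0000, hold=0.0000 ⇒ V=0.0000 continue  boundary S*=55.3499
step 3: (k=3,j=0): S=44.6177, (K−S)⁺=55.9523, hold=54.5925 ⇒ V=55.9523 exercise | (k=3,j=1): S=68.6637, (K−S)⁺=31.9063, hold=32.9197 ⇒ V=32.9197 continue | (k=3,j=2): S=105.6691, (K−S)⁺=0.0000, hold=12.5752 ⇒ V=12.5752 continue | (k=3,j=3): S=162.6179, (K−S)⁺=0.0000, hold=2.2457 ⇒ V=2.2457 continue  boundary S*=44.6177
step 2: (k=2,j=0): S=55.3499, (K−S)⁺=45.2201, hold=44.3380 ⇒ V=45.2201 exercise | (k=2,j=1): S=85.1800, (K−S)⁺=15.3900, hold=22.8840 ⇒ V=22.8840 continue | (k=2,j=2): S=131.0865, (K−S)⁺=0.0000, hold=7.5358 ⇒ V=7.5358 continue  boundary S*=55.3499
step 1: (k=1,j=0): S=68.6637, (K−S)⁺=31.9063, hold=34.0793 ⇒ V=34.0793 continue | (k=1,j=1): S=105.6691, (K−S)⁺=0.0000, hold=15.3393 ⇒ V=15.3393 continue  boundary S*=-
step 0: (k=0,j=0): S=85.1800, (K−S)⁺=15.3900, hold=24.7843 ⇒ V=24.7843 continue  boundary S*=-

price = 24.7843
boundary = - - 55.3499 44.6177 55.3499 68.6637 55.3499
tree:
24.7843
34.0793 15.3393
45.2201 22.8840 7.5358
55.9523 32.9197 12.5752 2.2457
64.6036 45.2201 20.4243 4.3599 0.0000
71.5774 55.9523 31.9063 8.4647 0.0000 0.0000
77.1990 64.6036 45.2201 16.4340 0.0000 0.0000 0.0000
81.7306 71.5774 55.9523 31.9063 0.0000 0.0000 0.0000 0.0000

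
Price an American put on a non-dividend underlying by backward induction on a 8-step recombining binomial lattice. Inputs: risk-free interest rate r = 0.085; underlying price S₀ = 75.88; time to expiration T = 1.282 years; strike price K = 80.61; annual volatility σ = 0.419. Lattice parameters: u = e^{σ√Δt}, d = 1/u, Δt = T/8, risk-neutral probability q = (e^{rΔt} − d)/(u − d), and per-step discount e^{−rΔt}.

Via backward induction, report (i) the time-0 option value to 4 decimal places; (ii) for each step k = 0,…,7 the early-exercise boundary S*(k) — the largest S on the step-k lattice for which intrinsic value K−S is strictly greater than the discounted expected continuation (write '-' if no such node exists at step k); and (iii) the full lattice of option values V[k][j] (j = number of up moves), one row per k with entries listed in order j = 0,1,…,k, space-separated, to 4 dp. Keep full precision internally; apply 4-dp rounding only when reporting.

price = 13.5841
boundary = - - 54.2548 45.8768 54.2548 45.8768 54.2548 64.1627
tree:
13.5841
19.2267 8.2891
26.3552 12.5942 4.1921
34.7332 18.5589 6.9483 1.5385
41.8174 26.3552 11.2371 2.8309 0.2825
47.8077 34.7332 17.5966 5.1574 0.5715 0.0000
52.8730 41.8174 26.3552 9.2817 1.1560 0.0000 0.0000
57.1561 47.8077 34.7332 16.4473 2.3383 0.0000 0.0000 0.0000
60.7778 52.8730 41.8174 26.3552 4.7300 0.0000 0.0000 0.0000 0.0000

Δt=0.16025, u=1.18262, d=0.84558, q=0.49886, disc=e^(-rΔt)=0.98647
k=8 terminal: V=max(K-S,0) → 60.7778 52.8730 41.8174 26.3552 4.7300 0.0000 0.0000 0.0000 0.0000
k=7: j=0 S=23.4539 intr=57.1561 cont=56.0655 V=57.1561[EX]; j=1 S=32.8023 intr=47.8077 cont=46.7171 V=47.8077[EX]; j=2 S=45.8768 intr=34.7332 cont=33.6426 V=34.7332[EX]; j=3 S=64.1627 intr=16.4473 cont=15.3567 V=16.4473[EX]; j=4 S=89.7371 intr=0.0000 cont=2.3383 V=2.3383[hold]; j=5 S=125.5050 intr=0.0000 cont=0.0000 V=0.0000[hold]; j=6 S=175.5296 intr=0.0000 cont=0.0000 V=0.0000[hold]; j=7 S=245.4932 intr=0.0000 cont=0.0000 V=0.0000[hold]  S*(7)=64.1627
k=6: j=0 S=27.7370 intr=52.8730 cont=51.7824 V=52.8730[EX]; j=1 S=38.7926 intr=41.8174 cont=40.7268 V=41.8174[EX]; j=2 S=54.2548 intr=26.3552 cont=25.2646 V=26.3552[EX]; j=3 S=75.8800 intr=4.7300 cont=9.2817 V=9.2817[hold]; j=4 S=106.1247 intr=0.0000 cont=1.1560 V=1.1560[hold]; j=5 S=148.4245 intr=0.0000 cont=0.0000 V=0.0000[hold]; j=6 S=207.5845 intr=0.0000 cont=0.0000 V=0.0000[hold]  S*(6)=54.2548
k=5: j=0 S=32.8023 intr=47.8077 cont=46.7171 V=47.8077[EX]; j=1 S=45.8768 intr=34.7332 cont=33.6426 V=34.7332[EX]; j=2 S=64.1627 intr=16.4473 cont=17.5966 V=17.5966[hold]; j=3 S=89.7371 intr=0.0000 cont=5.1574 V=5.1574[hold]; j=4 S=125.5050 intr=0.0000 cont=0.5715 V=0.5715[hold]; j=5 S=175.5296 intr=0.0000 cont=0.0000 V=0.0000[hold]  S*(5)=45.8768
k=4: j=0 S=38.7926 intr=41.8174 cont=40.7268 V=41.8174[EX]; j=1 S=54.2548 intr=26.3552 cont=25.8302 V=26.3552[EX]; j=2 S=75.8800 intr=4.7300 cont=11.2371 V=11.2371[hold]; j=3 S=106.1247 intr=0.0000 cont=2.8309 V=2.8309[hold]; j=4 S=148.4245 intr=0.0000 cont=0.2825 V=0.2825[hold]  S*(4)=54.2548
k=3: j=0 S=45.8768 intr=34.7332 cont=33.6426 V=34.7332[EX]; j=1 S=64.1627 intr=16.4473 cont=18.5589 V=18.5589[hold]; j=2 S=89.7371 intr=0.0000 cont=6.9483 V=6.9483[hold]; j=3 S=125.5050 intr=0.0000 cont=1.5385 V=1.5385[hold]  S*(3)=45.8768
k=2: j=0 S=54.2548 intr=26.3552 cont=26.3038 V=26.3552[EX]; j=1 S=75.8800 intr=4.7300 cont=12.5942 V=12.5942[hold]; j=2 S=106.1247 intr=0.0000 cont=4.1921 V=4.1921[hold]  S*(2)=54.2548
k=1: j=0 S=64.1627 intr=16.4473 cont=19.2267 V=19.2267[hold]; j=1 S=89.7371 intr=0.0000 cont=8.2891 V=8.2891[hold]  S*(1)=-
k=0: j=0 S=75.8800 intr=4.7300 cont=13.5841 V=13.5841[hold]  S*(0)=-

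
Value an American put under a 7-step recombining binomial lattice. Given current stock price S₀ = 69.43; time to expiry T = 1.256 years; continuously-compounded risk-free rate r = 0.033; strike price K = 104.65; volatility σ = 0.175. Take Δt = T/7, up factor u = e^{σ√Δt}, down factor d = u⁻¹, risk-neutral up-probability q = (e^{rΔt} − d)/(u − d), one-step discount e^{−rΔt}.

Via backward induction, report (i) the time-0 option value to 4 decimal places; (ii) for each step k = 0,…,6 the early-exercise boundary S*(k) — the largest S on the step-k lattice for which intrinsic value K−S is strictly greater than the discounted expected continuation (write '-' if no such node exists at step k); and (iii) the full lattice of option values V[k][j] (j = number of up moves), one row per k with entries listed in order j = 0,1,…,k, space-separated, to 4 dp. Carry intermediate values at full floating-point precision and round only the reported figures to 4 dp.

price = 35.2200
boundary = 69.4300 74.7723 80.5256 86.7217 80.5256 86.7217 93.3945
tree:
35.2200
40.1806 29.8777
44.7868 35.2200 24.1244
49.0638 40.1806 29.8777 17.9283
53.0353 44.7868 35.2200 24.1244 11.8240
56.7231 49.0638 40.1806 29.8777 17.9283 6.3575
60.1473 53.0353 44.7868 35.2200 24.1244 11.2555 1.9357
63.3269 56.7231 49.0638 40.1806 29.8777 17.9283 4.0693 0.0000

Δt=0.17943  u=1.07694  d=0.92855  q=0.52150  discount=0.99410
step 7 (expiry): payoffs max(K−S,0) = 63.3269 56.7231 49.0638 40.1806 29.8777 17.9283 4.0693 0.0000
step 6: (k=6,j=0): S=44.5027, (K−S)⁺=60.1473, hold=59.5295 ⇒ V=60.1473 exercise | (k=6,j=1): S=51.6147, (K−S)⁺=53.0353, hold=52.4175 ⇒ V=53.0353 exercise | (k=6,j=2): S=59.8632, (K−S)⁺=44.7868, hold=44.1689 ⇒ V=44.7868 exercise | (k=6,j=3): S=69.4300, (K−S)⁺=35.2200, hold=34.6022 ⇒ V=35.2200 exercise | (k=6,j=4): S=80.5256, (K−S)⁺=24.1244, hold=23.5065 ⇒ V=24.1244 exercise | (k=6,j=5): S=93.3945, (K−S)⁺=11.2555, hold=10.6377 ⇒ V=11.2555 exercise | (k=6,j=6): S=108.3199, (K−S)⁺=0.0000, hold=1.9357 ⇒ V=1.9357 continue  boundary S*=93.3945
step 5: (k=5,j=0): S=47.9269, (K−S)⁺=56.7231, hold=56.1052 ⇒ V=56.7231 exercise | (k=5,j=1): S=55.5862, (K−S)⁺=49.0638, hold=48.4460 ⇒ V=49.0638 exercise | (k=5,j=2): S=64.4694, (K−S)⁺=40.1806, hold=39.5628 ⇒ V=40.1806 exercise | (k=5,j=3): S=74.7723, (K−S)⁺=29.8777, hold=29.2599 ⇒ V=29.8777 exercise | (k=5,j=4): S=86.7217, (K−S)⁺=17.9283, hold=17.3105 ⇒ V=17.9283 exercise | (k=5,j=5): S=100.5807, (K−S)⁺=4.0693, hold=6.3575 ⇒ V=6.3575 continue  boundary S*=86.7217
step 4: (k=4,j=0): S=51.6147, (K−S)⁺=53.0353, hold=52.4175 ⇒ V=53.0353 exercise | (k=4,j=1): S=59.8632, (K−S)⁺=44.7868, hold=44.1689 ⇒ V=44.7868 exercise | (k=4,j=2): S=69.4300, (K−S)⁺=35.2200, hold=34.6022 ⇒ V=35.2200 exercise | (k=4,j=3): S=80.5256, (K−S)⁺=24.1244, hold=23.5065 ⇒ V=24.1244 exercise | (k=4,j=4): S=93.3945, (K−S)⁺=11.2555, hold=11.8240 ⇒ V=11.8240 continue  boundary S*=80.5256
step 3: (k=3,j=0): S=55.5862, (K−S)⁺=49.0638, hold=48.4460 ⇒ V=49.0638 exercise | (k=3,j=1): S=64.4694, (K−S)⁺=40.1806, hold=39.5628 ⇒ V=40.1806 exercise | (k=3,j=2): S=74.7723, (K−S)⁺=29.8777, hold=29.2599 ⇒ V=29.8777 exercise | (k=3,j=3): S=86.7217, (K−S)⁺=17.9283, hold=17.6052 ⇒ V=17.9283 exercise  boundary S*=86.7217
step 2: (k=2,j=0): S=59.8632, (K−S)⁺=44.7868, hold=44.1689 ⇒ V=44.7868 exercise | (k=2,j=1): S=69.4300, (K−S)⁺=35.2200, hold=34.6022 ⇒ V=35.2200 exercise | (k=2,j=2): S=80.5256, (K−S)⁺=24.1244, hold=23.5065 ⇒ V=24.1244 exercise  boundary S*=80.5256
step 1: (k=1,j=0): S=64.4694, (K−S)⁺=40.1806, hold=39.5628 ⇒ V=40.1806 exercise | (k=1,j=1): S=74.7723, (K−S)⁺=29.8777, hold=29.2599 ⇒ V=29.8777 exercise  boundary S*=74.7723
step 0: (k=0,j=0): S=69.4300, (K−S)⁺=35.2200, hold=34.6022 ⇒ V=35.2200 exercise  boundary S*=69.4300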